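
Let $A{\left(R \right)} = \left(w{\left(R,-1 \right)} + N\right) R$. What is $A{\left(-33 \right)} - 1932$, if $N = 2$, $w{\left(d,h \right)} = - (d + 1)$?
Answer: $-3054$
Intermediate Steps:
$w{\left(d,h \right)} = -1 - d$ ($w{\left(d,h \right)} = - (1 + d) = -1 - d$)
$A{\left(R \right)} = R \left(1 - R\right)$ ($A{\left(R \right)} = \left(\left(-1 - R\right) + 2\right) R = \left(1 - R\right) R = R \left(1 - R\right)$)
$A{\left(-33 \right)} - 1932 = - 33 \left(1 - -33\right) - 1932 = - 33 \left(1 + 33\right) - 1932 = \left(-33\right) 34 - 1932 = -1122 - 1932 = -3054$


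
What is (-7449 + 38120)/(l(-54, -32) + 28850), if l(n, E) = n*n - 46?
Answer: 30671/31720 ≈ 0.96693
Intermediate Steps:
l(n, E) = -46 + n² (l(n, E) = n² - 46 = -46 + n²)
(-7449 + 38120)/(l(-54, -32) + 28850) = (-7449 + 38120)/((-46 + (-54)²) + 28850) = 30671/((-46 + 2916) + 28850) = 30671/(2870 + 28850) = 30671/31720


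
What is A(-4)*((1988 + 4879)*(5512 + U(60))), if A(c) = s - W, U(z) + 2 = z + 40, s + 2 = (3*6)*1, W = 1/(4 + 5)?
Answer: 612101490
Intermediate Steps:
W = ⅑ (W = 1/9 = ⅑ ≈ 0.11111)
s = 16 (s = -2 + (3*6)*1 = -2 + 18*1 = -2 + 18 = 16)
U(z) = 38 + z (U(z) = -2 + (z + 40) = -2 + (40 + z) = 38 + z)
A(c) = 143/9 (A(c) = 16 - 1*⅑ = 16 - ⅑ = 143/9)
A(-4)*((1988 + 4879)*(5512 + U(60))) = 143*((1988 + 4879)*(5512 + (38 + 60)))/9 = 143*(6867*(5512 + 98))/9 = 143*(6867*5610)/9 = (143/9)*38523870 = 612101490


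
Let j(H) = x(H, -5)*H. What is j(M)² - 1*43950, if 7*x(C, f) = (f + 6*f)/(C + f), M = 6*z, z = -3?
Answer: -23241450/529 ≈ -43935.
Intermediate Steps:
M = -18 (M = 6*(-3) = -18)
x(C, f) = f/(C + f) (x(C, f) = ((f + 6*f)/(C + f))/7 = ((7*f)/(C + f))/7 = (7*f/(C + f))/7 = f/(C + f))
j(H) = -5*H/(-5 + H) (j(H) = (-5/(H - 5))*H = (-5/(-5 + H))*H = -5*H/(-5 + H))
j(M)² - 1*43950 = (-5*(-18)/(-5 - 18))² - 1*43950 = (-5*(-18)/(-23))² - 43950 = (-5*(-18)*(-1/23))² - 43950 = (-90/23)² - 43950 = 8100/529 - 43950 = -23241450/529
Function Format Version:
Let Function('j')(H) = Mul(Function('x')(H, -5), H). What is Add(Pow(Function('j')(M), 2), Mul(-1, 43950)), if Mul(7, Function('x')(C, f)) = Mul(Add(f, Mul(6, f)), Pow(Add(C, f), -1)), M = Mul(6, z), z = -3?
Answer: Rational(-23241450, 529) ≈ -43935.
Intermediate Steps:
M = -18 (M = Mul(6, -3) = -18)
Function('x')(C, f) = Mul(f, Pow(Add(C, f), -1)) (Function('x')(C, f) = Mul(Rational(1, 7), Mul(Add(f, Mul(6, f)), Pow(Add(C, f), -1))) = Mul(Rational(1, 7), Mul(Mul(7, f), Pow(Add(C, f), -1))) = Mul(Rational(1, 7), Mul(7, f, Pow(Add(C, f), -1))) = Mul(f, Pow(Add(C, f), -1)))
Function('j')(H) = Mul(-5, H, Pow(Add(-5, H), -1)) (Function('j')(H) = Mul(Mul(-5, Pow(Add(H, -5), -1)), H) = Mul(Mul(-5, Pow(Add(-5, H), -1)), H) = Mul(-5, H, Pow(Add(-5, H), -1)))
Add(Pow(Function('j')(M), 2), Mul(-1, 43950)) = Add(Pow(Mul(-5, -18, Pow(Add(-5, -18), -1)), 2), Mul(-1, 43950)) = Add(Pow(Mul(-5, -18, Pow(-23, -1)), 2), -43950) = Add(Pow(Mul(-5, -18, Rational(-1, 23)), 2), -43950) = Add(Pow(Rational(-90, 23), 2), -43950) = Add(Rational(8100, 529), -43950) = Rational(-23241450, 529)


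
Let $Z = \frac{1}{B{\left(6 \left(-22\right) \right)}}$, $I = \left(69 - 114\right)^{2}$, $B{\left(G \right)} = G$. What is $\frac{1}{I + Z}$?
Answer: $\frac{132}{267299} \approx 0.00049383$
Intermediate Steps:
$I = 2025$ ($I = \left(-45\right)^{2} = 2025$)
$Z = - \frac{1}{132}$ ($Z = \frac{1}{6 \left(-22\right)} = \frac{1}{-132} = - \frac{1}{132} \approx -0.0075758$)
$\frac{1}{I + Z} = \frac{1}{2025 - \frac{1}{132}} = \frac{1}{\frac{267299}{132}} = \frac{132}{267299}$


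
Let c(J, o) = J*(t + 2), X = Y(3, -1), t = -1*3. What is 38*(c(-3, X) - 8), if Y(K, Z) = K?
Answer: -190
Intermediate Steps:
t = -3
X = 3
c(J, o) = -J (c(J, o) = J*(-3 + 2) = J*(-1) = -J)
38*(c(-3, X) - 8) = 38*(-1*(-3) - 8) = 38*(3 - 8) = 38*(-5) = -190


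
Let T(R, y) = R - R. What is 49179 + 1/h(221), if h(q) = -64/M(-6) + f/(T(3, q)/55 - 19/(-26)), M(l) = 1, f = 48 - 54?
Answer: 67473569/1372 ≈ 49179.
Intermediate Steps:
f = -6
T(R, y) = 0
h(q) = -1372/19 (h(q) = -64/1 - 6/(0/55 - 19/(-26)) = -64*1 - 6/(0*(1/55) - 19*(-1/26)) = -64 - 6/(0 + 19/26) = -64 - 6/19/26 = -64 - 6*26/19 = -64 - 156/19 = -1372/19)
49179 + 1/h(221) = 49179 + 1/(-1372/19) = 49179 - 19/1372 = 67473569/1372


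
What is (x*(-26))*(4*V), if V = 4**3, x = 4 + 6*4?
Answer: -186368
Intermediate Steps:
x = 28 (x = 4 + 24 = 28)
V = 64
(x*(-26))*(4*V) = (28*(-26))*(4*64) = -728*256 = -186368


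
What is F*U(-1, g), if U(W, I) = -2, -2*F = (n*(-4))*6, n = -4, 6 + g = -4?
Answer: 96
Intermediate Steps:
g = -10 (g = -6 - 4 = -10)
F = -48 (F = -(-4*(-4))*6/2 = -8*6 = -½*96 = -48)
F*U(-1, g) = -48*(-2) = 96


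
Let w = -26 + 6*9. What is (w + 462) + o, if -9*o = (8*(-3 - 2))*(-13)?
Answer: 3890/9 ≈ 432.22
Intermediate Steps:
w = 28 (w = -26 + 54 = 28)
o = -520/9 (o = -8*(-3 - 2)*(-13)/9 = -8*(-5)*(-13)/9 = -(-40)*(-13)/9 = -⅑*520 = -520/9 ≈ -57.778)
(w + 462) + o = (28 + 462) - 520/9 = 490 - 520/9 = 3890/9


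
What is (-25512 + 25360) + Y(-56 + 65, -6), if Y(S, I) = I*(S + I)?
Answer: -170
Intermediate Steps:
Y(S, I) = I*(I + S)
(-25512 + 25360) + Y(-56 + 65, -6) = (-25512 + 25360) - 6*(-6 + (-56 + 65)) = -152 - 6*(-6 + 9) = -152 - 6*3 = -152 - 18 = -170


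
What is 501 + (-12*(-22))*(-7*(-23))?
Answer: 43005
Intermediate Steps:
501 + (-12*(-22))*(-7*(-23)) = 501 + 264*161 = 501 + 42504 = 43005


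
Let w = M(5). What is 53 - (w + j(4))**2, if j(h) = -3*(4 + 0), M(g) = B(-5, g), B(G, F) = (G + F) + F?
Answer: 4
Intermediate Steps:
B(G, F) = G + 2*F (B(G, F) = (F + G) + F = G + 2*F)
M(g) = -5 + 2*g
w = 5 (w = -5 + 2*5 = -5 + 10 = 5)
j(h) = -12 (j(h) = -3*4 = -12)
53 - (w + j(4))**2 = 53 - (5 - 12)**2 = 53 - 1*(-7)**2 = 53 - 1*49 = 53 - 49 = 4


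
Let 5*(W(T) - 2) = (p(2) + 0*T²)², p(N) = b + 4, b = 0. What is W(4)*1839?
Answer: 47814/5 ≈ 9562.8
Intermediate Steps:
p(N) = 4 (p(N) = 0 + 4 = 4)
W(T) = 26/5 (W(T) = 2 + (4 + 0*T²)²/5 = 2 + (4 + 0)²/5 = 2 + (⅕)*4² = 2 + (⅕)*16 = 2 + 16/5 = 26/5)
W(4)*1839 = (26/5)*1839 = 47814/5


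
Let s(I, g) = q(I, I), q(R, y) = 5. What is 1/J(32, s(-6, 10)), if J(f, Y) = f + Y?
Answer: 1/37 ≈ 0.027027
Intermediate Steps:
s(I, g) = 5
J(f, Y) = Y + f
1/J(32, s(-6, 10)) = 1/(5 + 32) = 1/37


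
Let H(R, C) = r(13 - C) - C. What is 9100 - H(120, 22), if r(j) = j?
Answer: 9131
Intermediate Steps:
H(R, C) = 13 - 2*C (H(R, C) = (13 - C) - C = 13 - 2*C)
9100 - H(120, 22) = 9100 - (13 - 2*22) = 9100 - (13 - 44) = 9100 - 1*(-31) = 9100 + 31 = 9131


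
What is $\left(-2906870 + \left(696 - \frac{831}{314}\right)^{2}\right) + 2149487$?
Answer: $- \frac{27275983899}{98596} \approx -2.7664 \cdot 10^{5}$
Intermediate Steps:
$\left(-2906870 + \left(696 - \frac{831}{314}\right)^{2}\right) + 2149487 = \left(-2906870 + \left(\frac{217713}{314}\right)^{2}\right) + 2149487 = \left(-2906870 + \frac{47398950369}{98596}\right) + 2149487 = - \frac{239206804151}{98596} + 2149487 = - \frac{27275983899}{98596}$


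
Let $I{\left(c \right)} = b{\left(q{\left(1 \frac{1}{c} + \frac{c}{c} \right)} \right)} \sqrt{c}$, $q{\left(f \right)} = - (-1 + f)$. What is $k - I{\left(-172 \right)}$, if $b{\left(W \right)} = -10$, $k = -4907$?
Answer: $-4907 + 20 i \sqrt{43} \approx -4907.0 + 131.15 i$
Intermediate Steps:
$q{\left(f \right)} = 1 - f$
$I{\left(c \right)} = - 10 \sqrt{c}$
$k - I{\left(-172 \right)} = -4907 - - 10 \sqrt{-172} = -4907 - - 10 \cdot 2 i \sqrt{43} = -4907 - - 20 i \sqrt{43} = -4907 + 20 i \sqrt{43}$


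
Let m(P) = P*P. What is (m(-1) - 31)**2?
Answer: 900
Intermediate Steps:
m(P) = P**2
(m(-1) - 31)**2 = ((-1)**2 - 31)**2 = (1 - 31)**2 = (-30)**2 = 900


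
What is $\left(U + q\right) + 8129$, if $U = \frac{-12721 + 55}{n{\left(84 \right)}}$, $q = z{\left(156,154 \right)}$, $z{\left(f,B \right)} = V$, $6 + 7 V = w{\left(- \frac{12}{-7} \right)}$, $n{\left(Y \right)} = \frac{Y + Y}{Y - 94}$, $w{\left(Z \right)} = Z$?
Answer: $\frac{870467}{98} \approx 8882.3$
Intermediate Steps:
$n{\left(Y \right)} = \frac{2 Y}{-94 + Y}$
$V = - \frac{30}{49}$ ($V = - \frac{6}{7} + \frac{\left(-12\right) \frac{1}{-7}}{7} = - \frac{6}{7} + \frac{\left(-12\right) \left(- \frac{1}{7}\right)}{7} = - \frac{6}{7} + \frac{1}{7} \cdot \frac{12}{7} = - \frac{6}{7} + \frac{12}{49} = - \frac{30}{49} \approx -0.61224$)
$z{\left(f,B \right)} = - \frac{30}{49}$
$q = - \frac{30}{49} \approx -0.61224$
$U = \frac{10555}{14}$ ($U = \frac{-12721 + 55}{2 \cdot 84 \frac{1}{-94 + 84}} = - \frac{12666}{2 \cdot 84 \frac{1}{-10}} = - \frac{12666}{2 \cdot 84 \left(- \frac{1}{10}\right)} = - \frac{12666}{- \frac{84}{5}} = \left(-12666\right) \left(- \frac{5}{84}\right) = \frac{10555}{14} \approx 753.93$)
$\left(U + q\right) + 8129 = \left(\frac{10555}{14} - \frac{30}{49}\right) + 8129 = \frac{73825}{98} + 8129 = \frac{870467}{98}$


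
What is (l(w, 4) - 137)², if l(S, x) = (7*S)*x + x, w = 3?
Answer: 2401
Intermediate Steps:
l(S, x) = x + 7*S*x (l(S, x) = 7*S*x + x = x + 7*S*x)
(l(w, 4) - 137)² = (4*(1 + 7*3) - 137)² = (4*(1 + 21) - 137)² = (4*22 - 137)² = (88 - 137)² = (-49)² = 2401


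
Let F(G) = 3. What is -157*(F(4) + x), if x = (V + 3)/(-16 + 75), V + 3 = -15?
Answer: -25434/59 ≈ -431.08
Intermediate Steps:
V = -18 (V = -3 - 15 = -18)
x = -15/59 (x = (-18 + 3)/(-16 + 75) = -15/59 ≈ -0.25424)
-157*(F(4) + x) = -157*(3 - 15/59) = -157*162/59 = -25434/59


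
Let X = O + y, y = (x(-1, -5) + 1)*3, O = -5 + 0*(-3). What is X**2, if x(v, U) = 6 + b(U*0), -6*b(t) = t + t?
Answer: 256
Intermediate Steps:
b(t) = -t/3 (b(t) = -(t + t)/6 = -t/3)
x(v, U) = 6 (x(v, U) = 6 - U*0/3 = 6 - 1/3*0 = 6 + 0 = 6)
O = -5 (O = -5 + 0 = -5)
y = 21 (y = (6 + 1)*3 = 7*3 = 21)
X = 16 (X = -5 + 21 = 16)
X**2 = 16**2 = 256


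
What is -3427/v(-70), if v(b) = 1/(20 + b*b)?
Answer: -16860840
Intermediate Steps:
v(b) = 1/(20 + b²)
-3427/v(-70) = -3427/(1/(20 + (-70)²)) = -3427/(1/(20 + 4900)) = -3427/(1/4920) = -3427/1/4920 = -3427*4920 = -16860840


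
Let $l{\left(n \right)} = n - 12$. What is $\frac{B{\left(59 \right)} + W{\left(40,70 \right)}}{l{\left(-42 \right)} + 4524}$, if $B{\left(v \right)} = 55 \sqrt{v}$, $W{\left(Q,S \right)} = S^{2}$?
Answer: $\frac{490}{447} + \frac{11 \sqrt{59}}{894} \approx 1.1907$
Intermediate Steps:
$l{\left(n \right)} = -12 + n$
$\frac{B{\left(59 \right)} + W{\left(40,70 \right)}}{l{\left(-42 \right)} + 4524} = \frac{55 \sqrt{59} + 70^{2}}{\left(-12 - 42\right) + 4524} = \frac{55 \sqrt{59} + 4900}{-54 + 4524} = \frac{4900 + 55 \sqrt{59}}{4470} = \left(4900 + 55 \sqrt{59}\right) \frac{1}{4470} = \frac{490}{447} + \frac{11 \sqrt{59}}{894}$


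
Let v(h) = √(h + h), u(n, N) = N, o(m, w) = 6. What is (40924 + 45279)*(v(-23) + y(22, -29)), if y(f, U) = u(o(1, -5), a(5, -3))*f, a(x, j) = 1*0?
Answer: 86203*I*√46 ≈ 5.8466e+5*I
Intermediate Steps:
a(x, j) = 0
y(f, U) = 0 (y(f, U) = 0*f = 0)
v(h) = √2*√h (v(h) = √(2*h) = √2*√h)
(40924 + 45279)*(v(-23) + y(22, -29)) = (40924 + 45279)*(√2*√(-23) + 0) = 86203*(√2*(I*√23) + 0) = 86203*(I*√46 + 0) = 86203*(I*√46) = 86203*I*√46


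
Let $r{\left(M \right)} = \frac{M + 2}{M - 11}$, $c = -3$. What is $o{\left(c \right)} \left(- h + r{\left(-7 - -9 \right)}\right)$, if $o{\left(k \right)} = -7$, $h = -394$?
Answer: $- \frac{24794}{9} \approx -2754.9$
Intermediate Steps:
$r{\left(M \right)} = \frac{2 + M}{-11 + M}$
$o{\left(c \right)} \left(- h + r{\left(-7 - -9 \right)}\right) = - 7 \left(\left(-1\right) \left(-394\right) + \frac{2 - -2}{-11 - -2}\right) = - 7 \left(394 + \frac{2 + \left(-7 + 9\right)}{-11 + \left(-7 + 9\right)}\right) = - 7 \left(394 + \frac{2 + 2}{-11 + 2}\right) = - 7 \left(394 + \frac{1}{-9} \cdot 4\right) = - 7 \left(394 - \frac{4}{9}\right) = \left(-7\right) \frac{3542}{9} = - \frac{24794}{9}$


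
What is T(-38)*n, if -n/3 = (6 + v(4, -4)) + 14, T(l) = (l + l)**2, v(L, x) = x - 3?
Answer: -225264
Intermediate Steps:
v(L, x) = -3 + x
T(l) = 4*l**2 (T(l) = (2*l)**2 = 4*l**2)
n = -39 (n = -3*((6 + (-3 - 4)) + 14) = -3*((6 - 7) + 14) = -3*(-1 + 14) = -3*13 = -39)
T(-38)*n = (4*(-38)**2)*(-39) = (4*1444)*(-39) = 5776*(-39) = -225264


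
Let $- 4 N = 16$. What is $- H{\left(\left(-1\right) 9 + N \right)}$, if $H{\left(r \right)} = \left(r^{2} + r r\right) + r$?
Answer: $-325$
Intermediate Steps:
$N = -4$ ($N = \left(- \frac{1}{4}\right) 16 = -4$)
$H{\left(r \right)} = r + 2 r^{2}$ ($H{\left(r \right)} = \left(r^{2} + r^{2}\right) + r = 2 r^{2} + r = r + 2 r^{2}$)
$- H{\left(\left(-1\right) 9 + N \right)} = - \left(\left(-1\right) 9 - 4\right) \left(1 + 2 \left(\left(-1\right) 9 - 4\right)\right) = - \left(-9 - 4\right) \left(1 + 2 \left(-9 - 4\right)\right) = - \left(-13\right) \left(1 + 2 \left(-13\right)\right) = - \left(-13\right) \left(1 - 26\right) = - \left(-13\right) \left(-25\right) = \left(-1\right) 325 = -325$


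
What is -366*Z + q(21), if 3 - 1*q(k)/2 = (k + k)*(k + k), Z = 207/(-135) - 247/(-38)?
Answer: -26699/5 ≈ -5339.8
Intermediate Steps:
Z = 149/30 (Z = 207*(-1/135) - 247*(-1/38) = -23/15 + 13/2 = 149/30 ≈ 4.9667)
q(k) = 6 - 8*k² (q(k) = 6 - 2*(k + k)*(k + k) = 6 - 2*2*k*2*k = 6 - 8*k²)
-366*Z + q(21) = -366*149/30 + (6 - 8*21²) = -9089/5 + (6 - 8*441) = -9089/5 + (6 - 3528) = -9089/5 - 3522 = -26699/5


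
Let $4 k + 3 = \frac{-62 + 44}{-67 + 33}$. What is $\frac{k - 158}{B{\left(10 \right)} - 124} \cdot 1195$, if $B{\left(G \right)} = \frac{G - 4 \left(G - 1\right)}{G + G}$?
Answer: $\frac{32223175}{21301} \approx 1512.8$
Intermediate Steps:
$k = - \frac{21}{34}$ ($k = - \frac{3}{4} + \frac{\left(-62 + 44\right) \frac{1}{-67 + 33}}{4} = - \frac{3}{4} + \frac{\left(-18\right) \frac{1}{-34}}{4} = - \frac{3}{4} + \frac{\left(-18\right) \left(- \frac{1}{34}\right)}{4} = - \frac{3}{4} + \frac{1}{4} \cdot \frac{9}{17} = - \frac{3}{4} + \frac{9}{68} = - \frac{21}{34} \approx -0.61765$)
$B{\left(G \right)} = \frac{4 - 3 G}{2 G}$ ($B{\left(G \right)} = \frac{G - 4 \left(-1 + G\right)}{2 G} = \left(G - \left(-4 + 4 G\right)\right) \frac{1}{2 G} = \left(4 - 3 G\right) \frac{1}{2 G} = \frac{4 - 3 G}{2 G}$)
$\frac{k - 158}{B{\left(10 \right)} - 124} \cdot 1195 = \frac{- \frac{21}{34} - 158}{\left(- \frac{3}{2} + \frac{2}{10}\right) - 124} \cdot 1195 = - \frac{5393}{34 \left(\left(- \frac{3}{2} + 2 \cdot \frac{1}{10}\right) - 124\right)} 1195 = - \frac{5393}{34 \left(\left(- \frac{3}{2} + \frac{1}{5}\right) - 124\right)} 1195 = - \frac{5393}{34 \left(- \frac{13}{10} - 124\right)} 1195 = - \frac{5393}{34 \left(- \frac{1253}{10}\right)} 1195 = \left(- \frac{5393}{34}\right) \left(- \frac{10}{1253}\right) 1195 = \frac{26965}{21301} \cdot 1195 = \frac{32223175}{21301}$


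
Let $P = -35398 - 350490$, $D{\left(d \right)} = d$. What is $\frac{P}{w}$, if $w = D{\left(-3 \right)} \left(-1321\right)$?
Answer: $- \frac{385888}{3963} \approx -97.373$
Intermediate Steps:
$P = -385888$
$w = 3963$ ($w = \left(-3\right) \left(-1321\right) = 3963$)
$\frac{P}{w} = - \frac{385888}{3963}$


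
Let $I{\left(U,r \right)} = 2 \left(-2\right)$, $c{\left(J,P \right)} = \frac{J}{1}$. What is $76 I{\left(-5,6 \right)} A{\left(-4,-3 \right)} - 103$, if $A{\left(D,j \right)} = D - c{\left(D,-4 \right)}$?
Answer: $-103$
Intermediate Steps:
$c{\left(J,P \right)} = J$ ($c{\left(J,P \right)} = J 1 = J$)
$I{\left(U,r \right)} = -4$
$A{\left(D,j \right)} = 0$ ($A{\left(D,j \right)} = D - D = 0$)
$76 I{\left(-5,6 \right)} A{\left(-4,-3 \right)} - 103 = 76 \left(\left(-4\right) 0\right) - 103 = 76 \cdot 0 - 103 = 0 - 103 = -103$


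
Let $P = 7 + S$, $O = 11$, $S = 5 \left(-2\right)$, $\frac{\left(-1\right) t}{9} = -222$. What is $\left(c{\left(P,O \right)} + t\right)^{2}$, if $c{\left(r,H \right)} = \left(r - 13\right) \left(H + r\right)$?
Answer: $3496900$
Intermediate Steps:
$t = 1998$ ($t = \left(-9\right) \left(-222\right) = 1998$)
$S = -10$
$P = -3$ ($P = 7 - 10 = -3$)
$c{\left(r,H \right)} = \left(-13 + r\right) \left(H + r\right)$
$\left(c{\left(P,O \right)} + t\right)^{2} = \left(\left(\left(-3\right)^{2} - 143 - -39 + 11 \left(-3\right)\right) + 1998\right)^{2} = \left(\left(9 - 143 + 39 - 33\right) + 1998\right)^{2} = \left(-128 + 1998\right)^{2} = 1870^{2} = 3496900$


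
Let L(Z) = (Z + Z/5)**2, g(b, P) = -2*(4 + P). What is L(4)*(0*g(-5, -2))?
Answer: 0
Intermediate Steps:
g(b, P) = -8 - 2*P
L(Z) = 36*Z**2/25 (L(Z) = (Z + Z*(1/5))**2 = (Z + Z/5)**2 = (6*Z/5)**2 = 36*Z**2/25)
L(4)*(0*g(-5, -2)) = ((36/25)*4**2)*(0*(-8 - 2*(-2))) = ((36/25)*16)*(0*(-8 + 4)) = 576*(0*(-4))/25 = (576/25)*0 = 0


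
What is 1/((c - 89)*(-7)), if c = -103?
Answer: 1/1344 ≈ 0.00074405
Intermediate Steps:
1/((c - 89)*(-7)) = 1/((-103 - 89)*(-7)) = 1/(-192*(-7)) = 1/1344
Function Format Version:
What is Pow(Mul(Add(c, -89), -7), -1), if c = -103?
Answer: Rational(1, 1344) ≈ 0.00074405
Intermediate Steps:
Pow(Mul(Add(c, -89), -7), -1) = Pow(Mul(Add(-103, -89), -7), -1) = Pow(Mul(-192, -7), -1) = Pow(1344, -1) = Rational(1, 1344)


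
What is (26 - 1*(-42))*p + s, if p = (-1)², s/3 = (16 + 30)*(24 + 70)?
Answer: 13040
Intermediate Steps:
s = 12972 (s = 3*((16 + 30)*(24 + 70)) = 3*(46*94) = 3*4324 = 12972)
p = 1
(26 - 1*(-42))*p + s = (26 - 1*(-42))*1 + 12972 = (26 + 42)*1 + 12972 = 68*1 + 12972 = 68 + 12972 = 13040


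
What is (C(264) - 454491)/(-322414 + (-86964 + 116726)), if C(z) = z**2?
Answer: 384795/292652 ≈ 1.3149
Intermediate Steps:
(C(264) - 454491)/(-322414 + (-86964 + 116726)) = (264**2 - 454491)/(-322414 + (-86964 + 116726)) = (69696 - 454491)/(-322414 + 29762) = -384795/(-292652) = -384795*(-1/292652) = 384795/292652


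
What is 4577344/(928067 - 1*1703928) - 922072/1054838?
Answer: -2771878047132/409203832759 ≈ -6.7738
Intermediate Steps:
4577344/(928067 - 1*1703928) - 922072/1054838 = 4577344/(928067 - 1703928) - 922072*1/1054838 = 4577344/(-775861) - 461036/527419 = 4577344*(-1/775861) - 461036/527419 = -4577344/775861 - 461036/527419 = -2771878047132/409203832759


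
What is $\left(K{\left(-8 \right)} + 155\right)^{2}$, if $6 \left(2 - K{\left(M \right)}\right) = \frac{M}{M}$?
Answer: $\frac{885481}{36} \approx 24597.0$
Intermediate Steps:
$K{\left(M \right)} = \frac{11}{6}$ ($K{\left(M \right)} = 2 - \frac{M \frac{1}{M}}{6} = 2 - \frac{1}{6} = \frac{11}{6}$)
$\left(K{\left(-8 \right)} + 155\right)^{2} = \left(\frac{11}{6} + 155\right)^{2} = \left(\frac{941}{6}\right)^{2} = \frac{885481}{36}$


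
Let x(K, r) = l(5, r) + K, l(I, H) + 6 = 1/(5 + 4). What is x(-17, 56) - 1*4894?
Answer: -44252/9 ≈ -4916.9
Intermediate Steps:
l(I, H) = -53/9 (l(I, H) = -6 + 1/(5 + 4) = -6 + 1/9 = -53/9)
x(K, r) = -53/9 + K
x(-17, 56) - 1*4894 = (-53/9 - 17) - 1*4894 = -206/9 - 4894 = -44252/9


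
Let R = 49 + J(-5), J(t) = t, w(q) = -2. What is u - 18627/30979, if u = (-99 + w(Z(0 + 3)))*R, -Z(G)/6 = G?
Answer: -137689303/30979 ≈ -4444.6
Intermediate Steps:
Z(G) = -6*G
R = 44 (R = 49 - 5 = 44)
u = -4444 (u = (-99 - 2)*44 = -101*44 = -4444)
u - 18627/30979 = -4444 - 18627/30979 = -137689303/30979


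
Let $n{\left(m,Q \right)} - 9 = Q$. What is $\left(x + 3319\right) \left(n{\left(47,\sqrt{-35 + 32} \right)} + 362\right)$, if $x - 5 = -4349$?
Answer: $-380275 - 1025 i \sqrt{3} \approx -3.8028 \cdot 10^{5} - 1775.4 i$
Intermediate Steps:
$n{\left(m,Q \right)} = 9 + Q$
$x = -4344$ ($x = 5 - 4349 = -4344$)
$\left(x + 3319\right) \left(n{\left(47,\sqrt{-35 + 32} \right)} + 362\right) = \left(-4344 + 3319\right) \left(\left(9 + \sqrt{-35 + 32}\right) + 362\right) = - 1025 \left(\left(9 + \sqrt{-3}\right) + 362\right) = - 1025 \left(\left(9 + i \sqrt{3}\right) + 362\right) = - 1025 \left(371 + i \sqrt{3}\right) = -380275 - 1025 i \sqrt{3}$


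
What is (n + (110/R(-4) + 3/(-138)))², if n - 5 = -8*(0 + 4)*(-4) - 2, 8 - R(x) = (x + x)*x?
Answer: 1216963225/76176 ≈ 15976.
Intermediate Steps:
R(x) = 8 - 2*x² (R(x) = 8 - (x + x)*x = 8 - 2*x*x = 8 - 2*x²)
n = 131 (n = 5 + (-8*(0 + 4)*(-4) - 2) = 5 + (-32*(-4) - 2) = 5 + (-8*(-16) - 2) = 5 + (128 - 2) = 5 + 126 = 131)
(n + (110/R(-4) + 3/(-138)))² = (131 + (110/(8 - 2*(-4)²) + 3/(-138)))² = (131 + (110/(8 - 2*16) + 3*(-1/138)))² = (131 + (110/(8 - 32) - 1/46))² = (131 + (110/(-24) - 1/46))² = (131 + (110*(-1/24) - 1/46))² = (131 + (-55/12 - 1/46))² = (131 - 1271/276)² = (34885/276)² = 1216963225/76176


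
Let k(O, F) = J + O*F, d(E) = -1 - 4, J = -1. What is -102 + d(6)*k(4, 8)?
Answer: -257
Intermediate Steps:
d(E) = -5
k(O, F) = -1 + F*O (k(O, F) = -1 + O*F = -1 + F*O)
-102 + d(6)*k(4, 8) = -102 - 5*(-1 + 8*4) = -102 - 5*(-1 + 32) = -102 - 5*31 = -102 - 155 = -257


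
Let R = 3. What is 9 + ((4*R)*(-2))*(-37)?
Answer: 897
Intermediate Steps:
9 + ((4*R)*(-2))*(-37) = 9 + ((4*3)*(-2))*(-37) = 9 + (12*(-2))*(-37) = 9 - 24*(-37) = 9 + 888 = 897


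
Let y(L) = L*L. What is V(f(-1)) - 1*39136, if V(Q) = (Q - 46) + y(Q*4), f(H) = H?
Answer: -39167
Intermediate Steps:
y(L) = L²
V(Q) = -46 + Q + 16*Q² (V(Q) = (Q - 46) + (Q*4)² = (-46 + Q) + (4*Q)² = (-46 + Q) + 16*Q² = -46 + Q + 16*Q²)
V(f(-1)) - 1*39136 = (-46 - 1 + 16*(-1)²) - 1*39136 = (-46 - 1 + 16*1) - 39136 = (-46 - 1 + 16) - 39136 = -31 - 39136 = -39167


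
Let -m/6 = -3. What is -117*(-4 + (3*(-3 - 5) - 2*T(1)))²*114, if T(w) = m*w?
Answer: -54632448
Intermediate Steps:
m = 18 (m = -6*(-3) = 18)
T(w) = 18*w
-117*(-4 + (3*(-3 - 5) - 2*T(1)))²*114 = -117*(-4 + (3*(-3 - 5) - 36))²*114 = -117*(-4 + (3*(-8) - 2*18))²*114 = -117*(-4 + (-24 - 36))²*114 = -117*(-4 - 60)²*114 = -117*(-64)²*114 = -117*4096*114 = -479232*114 = -54632448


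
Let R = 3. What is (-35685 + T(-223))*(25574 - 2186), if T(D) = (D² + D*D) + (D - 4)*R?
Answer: 1475595696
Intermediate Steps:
T(D) = -12 + 2*D² + 3*D (T(D) = (D² + D*D) + (D - 4)*3 = (D² + D²) + (-4 + D)*3 = 2*D² + (-12 + 3*D) = -12 + 2*D² + 3*D)
(-35685 + T(-223))*(25574 - 2186) = (-35685 + (-12 + 2*(-223)² + 3*(-223)))*(25574 - 2186) = (-35685 + (-12 + 2*49729 - 669))*23388 = (-35685 + (-12 + 99458 - 669))*23388 = (-35685 + 98777)*23388 = 63092*23388 = 1475595696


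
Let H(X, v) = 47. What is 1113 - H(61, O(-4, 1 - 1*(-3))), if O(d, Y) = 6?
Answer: 1066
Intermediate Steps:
1113 - H(61, O(-4, 1 - 1*(-3))) = 1113 - 1*47 = 1113 - 47 = 1066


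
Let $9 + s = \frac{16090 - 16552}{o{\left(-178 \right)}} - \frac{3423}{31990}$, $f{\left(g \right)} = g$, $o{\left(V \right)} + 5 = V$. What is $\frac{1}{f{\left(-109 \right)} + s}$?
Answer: $- \frac{278770}{32220909} \approx -0.0086518$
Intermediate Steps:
$o{\left(V \right)} = -5 + V$
$s = - \frac{1834979}{278770}$ ($s = -9 - \left(\frac{489}{4570} - \frac{16090 - 16552}{-5 - 178}\right) = -9 - \left(\frac{489}{4570} + \frac{462}{-183}\right) = -9 - - \frac{673951}{278770} = -9 + \left(\frac{154}{61} - \frac{489}{4570}\right) = -9 + \frac{673951}{278770} = - \frac{1834979}{278770} \approx -6.5824$)
$\frac{1}{f{\left(-109 \right)} + s} = \frac{1}{-109 - \frac{1834979}{278770}} = \frac{1}{- \frac{32220909}{278770}} = - \frac{278770}{32220909}$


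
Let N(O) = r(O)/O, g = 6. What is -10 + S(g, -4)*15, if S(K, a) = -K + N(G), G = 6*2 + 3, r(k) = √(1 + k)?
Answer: -96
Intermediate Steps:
G = 15 (G = 12 + 3 = 15)
N(O) = √(1 + O)/O
S(K, a) = 4/15 - K (S(K, a) = -K + √(1 + 15)/15 = -K + √16/15 = -K + (1/15)*4 = -K + 4/15 = 4/15 - K)
-10 + S(g, -4)*15 = -10 + (4/15 - 1*6)*15 = -10 + (4/15 - 6)*15 = -10 - 86/15*15 = -10 - 86 = -96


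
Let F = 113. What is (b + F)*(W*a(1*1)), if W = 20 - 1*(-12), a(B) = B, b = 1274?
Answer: 44384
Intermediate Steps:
W = 32 (W = 20 + 12 = 32)
(b + F)*(W*a(1*1)) = (1274 + 113)*(32*(1*1)) = 1387*(32*1) = 1387*32 = 44384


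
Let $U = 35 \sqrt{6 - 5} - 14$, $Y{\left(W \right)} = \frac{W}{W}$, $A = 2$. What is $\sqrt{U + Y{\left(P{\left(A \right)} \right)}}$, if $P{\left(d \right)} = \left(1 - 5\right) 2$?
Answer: $\sqrt{22} \approx 4.6904$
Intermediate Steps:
$P{\left(d \right)} = -8$ ($P{\left(d \right)} = \left(-4\right) 2 = -8$)
$Y{\left(W \right)} = 1$
$U = 21$ ($U = 35 \sqrt{1} - 14 = 35 \cdot 1 - 14 = 35 - 14 = 21$)
$\sqrt{U + Y{\left(P{\left(A \right)} \right)}} = \sqrt{21 + 1} = \sqrt{22}$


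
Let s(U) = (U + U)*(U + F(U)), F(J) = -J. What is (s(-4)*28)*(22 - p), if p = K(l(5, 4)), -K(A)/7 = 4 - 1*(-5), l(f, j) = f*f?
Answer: 0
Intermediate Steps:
l(f, j) = f**2
s(U) = 0 (s(U) = (U + U)*(U - U) = (2*U)*0 = 0)
K(A) = -63 (K(A) = -7*(4 - 1*(-5)) = -7*(4 + 5) = -7*9 = -63)
p = -63
(s(-4)*28)*(22 - p) = (0*28)*(22 - 1*(-63)) = 0*(22 + 63) = 0*85 = 0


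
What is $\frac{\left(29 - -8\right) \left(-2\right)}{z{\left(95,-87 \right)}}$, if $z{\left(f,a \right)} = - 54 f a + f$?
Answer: $- \frac{2}{12065} \approx -0.00016577$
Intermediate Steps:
$z{\left(f,a \right)} = f - 54 a f$ ($z{\left(f,a \right)} = - 54 a f + f = f - 54 a f$)
$\frac{\left(29 - -8\right) \left(-2\right)}{z{\left(95,-87 \right)}} = \frac{\left(29 - -8\right) \left(-2\right)}{95 \left(1 - -4698\right)} = \frac{\left(29 + 8\right) \left(-2\right)}{95 \left(1 + 4698\right)} = \frac{37 \left(-2\right)}{95 \cdot 4699} = - \frac{74}{446405} = \left(-74\right) \frac{1}{446405} = - \frac{2}{12065}$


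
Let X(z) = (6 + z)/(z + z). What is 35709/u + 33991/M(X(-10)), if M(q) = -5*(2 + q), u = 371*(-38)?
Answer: -479597917/155078 ≈ -3092.6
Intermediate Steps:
X(z) = (6 + z)/(2*z) (X(z) = (6 + z)/((2*z)) = (6 + z)*(1/(2*z)) = (6 + z)/(2*z))
u = -14098
M(q) = -10 - 5*q
35709/u + 33991/M(X(-10)) = 35709/(-14098) + 33991/(-10 - 5*(6 - 10)/(2*(-10))) = 35709*(-1/14098) + 33991/(-10 - 5*(-1)*(-4)/(2*10)) = -35709/14098 + 33991/(-10 - 5*⅕) = -35709/14098 + 33991/(-10 - 1) = -35709/14098 + 33991/(-11) = -35709/14098 + 33991*(-1/11) = -35709/14098 - 33991/11 = -479597917/155078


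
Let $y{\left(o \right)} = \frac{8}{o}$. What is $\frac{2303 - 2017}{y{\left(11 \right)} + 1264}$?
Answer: $\frac{1573}{6956} \approx 0.22614$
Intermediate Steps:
$\frac{2303 - 2017}{y{\left(11 \right)} + 1264} = \frac{2303 - 2017}{\frac{8}{11} + 1264} = \frac{2303 - 2017}{8 \cdot \frac{1}{11} + 1264} = \frac{286}{\frac{8}{11} + 1264} = \frac{286}{\frac{13912}{11}} = 286 \cdot \frac{11}{13912} = \frac{1573}{6956}$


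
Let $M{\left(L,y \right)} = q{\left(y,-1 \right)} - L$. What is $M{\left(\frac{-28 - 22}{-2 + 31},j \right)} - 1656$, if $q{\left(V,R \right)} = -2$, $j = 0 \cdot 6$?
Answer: $- \frac{48032}{29} \approx -1656.3$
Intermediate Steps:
$j = 0$
$M{\left(L,y \right)} = -2 - L$
$M{\left(\frac{-28 - 22}{-2 + 31},j \right)} - 1656 = \left(-2 - \frac{-28 - 22}{-2 + 31}\right) - 1656 = \left(-2 - - \frac{50}{29}\right) - 1656 = \left(-2 + \frac{50}{29}\right) - 1656 = - \frac{8}{29} - 1656 = - \frac{48032}{29}$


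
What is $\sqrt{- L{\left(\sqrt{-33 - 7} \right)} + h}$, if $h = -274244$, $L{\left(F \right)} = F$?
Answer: $\sqrt{-274244 - 2 i \sqrt{10}} \approx 0.006 - 523.68 i$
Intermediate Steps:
$\sqrt{- L{\left(\sqrt{-33 - 7} \right)} + h} = \sqrt{- \sqrt{-33 - 7} - 274244} = \sqrt{- \sqrt{-40} - 274244} = \sqrt{- 2 i \sqrt{10} - 274244} = \sqrt{-274244 - 2 i \sqrt{10}}$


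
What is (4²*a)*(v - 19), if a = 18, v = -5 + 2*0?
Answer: -6912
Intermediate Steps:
v = -5 (v = -5 + 0 = -5)
(4²*a)*(v - 19) = (4²*18)*(-5 - 19) = (16*18)*(-24) = 288*(-24) = -6912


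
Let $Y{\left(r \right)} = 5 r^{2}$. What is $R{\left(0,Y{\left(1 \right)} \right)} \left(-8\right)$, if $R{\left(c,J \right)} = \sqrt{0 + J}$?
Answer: $- 8 \sqrt{5} \approx -17.889$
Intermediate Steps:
$R{\left(c,J \right)} = \sqrt{J}$
$R{\left(0,Y{\left(1 \right)} \right)} \left(-8\right) = \sqrt{5 \cdot 1^{2}} \left(-8\right) = \sqrt{5 \cdot 1} \left(-8\right) = \sqrt{5} \left(-8\right) = - 8 \sqrt{5}$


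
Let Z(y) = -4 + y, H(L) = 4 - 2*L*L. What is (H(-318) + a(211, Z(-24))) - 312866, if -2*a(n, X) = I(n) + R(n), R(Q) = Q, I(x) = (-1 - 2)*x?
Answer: -514899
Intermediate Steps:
I(x) = -3*x
H(L) = 4 - 2*L²
a(n, X) = n (a(n, X) = -(-3*n + n)/2 = -(-1)*n = n)
(H(-318) + a(211, Z(-24))) - 312866 = ((4 - 2*(-318)²) + 211) - 312866 = ((4 - 2*101124) + 211) - 312866 = ((4 - 202248) + 211) - 312866 = (-202244 + 211) - 312866 = -202033 - 312866 = -514899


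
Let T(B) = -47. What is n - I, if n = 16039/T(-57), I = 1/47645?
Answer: -764178202/2239315 ≈ -341.26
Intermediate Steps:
I = 1/47645 ≈ 2.0989e-5
n = -16039/47 (n = 16039/(-47) = 16039*(-1/47) = -16039/47 ≈ -341.26)
n - I = -16039/47 - 1*1/47645 = -16039/47 - 1/47645 = -764178202/2239315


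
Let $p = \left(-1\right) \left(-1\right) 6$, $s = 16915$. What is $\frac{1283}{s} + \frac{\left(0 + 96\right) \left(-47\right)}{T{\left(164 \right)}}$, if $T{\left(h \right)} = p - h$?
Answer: $\frac{38261597}{1336285} \approx 28.633$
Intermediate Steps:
$p = 6$ ($p = 1 \cdot 6 = 6$)
$T{\left(h \right)} = 6 - h$
$\frac{1283}{s} + \frac{\left(0 + 96\right) \left(-47\right)}{T{\left(164 \right)}} = \frac{1283}{16915} + \frac{\left(0 + 96\right) \left(-47\right)}{6 - 164} = 1283 \cdot \frac{1}{16915} + \frac{96 \left(-47\right)}{6 - 164} = \frac{1283}{16915} - \frac{4512}{-158} = \frac{1283}{16915} - - \frac{2256}{79} = \frac{1283}{16915} + \frac{2256}{79} = \frac{38261597}{1336285}$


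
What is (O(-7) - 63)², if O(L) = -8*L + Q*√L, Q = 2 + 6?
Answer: (7 - 8*I*√7)² ≈ -399.0 - 296.32*I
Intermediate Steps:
Q = 8
O(L) = -8*L + 8*√L
(O(-7) - 63)² = ((-8*(-7) + 8*√(-7)) - 63)² = ((56 + 8*(I*√7)) - 63)² = ((56 + 8*I*√7) - 63)² = (-7 + 8*I*√7)²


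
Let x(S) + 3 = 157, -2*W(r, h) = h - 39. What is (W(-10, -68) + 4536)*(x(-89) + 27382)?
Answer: 126376472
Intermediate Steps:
W(r, h) = 39/2 - h/2 (W(r, h) = -(h - 39)/2 = -(-39 + h)/2 = 39/2 - h/2)
x(S) = 154 (x(S) = -3 + 157 = 154)
(W(-10, -68) + 4536)*(x(-89) + 27382) = ((39/2 - ½*(-68)) + 4536)*(154 + 27382) = ((39/2 + 34) + 4536)*27536 = (107/2 + 4536)*27536 = (9179/2)*27536 = 126376472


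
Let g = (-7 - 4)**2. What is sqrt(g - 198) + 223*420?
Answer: 93660 + I*sqrt(77) ≈ 93660.0 + 8.775*I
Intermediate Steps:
g = 121 (g = (-11)**2 = 121)
sqrt(g - 198) + 223*420 = sqrt(121 - 198) + 223*420 = sqrt(-77) + 93660 = I*sqrt(77) + 93660 = 93660 + I*sqrt(77)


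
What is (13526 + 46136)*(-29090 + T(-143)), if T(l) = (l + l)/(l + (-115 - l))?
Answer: -8677096016/5 ≈ -1.7354e+9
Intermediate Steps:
T(l) = -2*l/115 (T(l) = (2*l)/(-115) = (2*l)*(-1/115) = -2*l/115)
(13526 + 46136)*(-29090 + T(-143)) = (13526 + 46136)*(-29090 - 2/115*(-143)) = 59662*(-29090 + 286/115) = 59662*(-3345064/115) = -8677096016/5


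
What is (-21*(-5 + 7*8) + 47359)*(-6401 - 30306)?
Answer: -1699093616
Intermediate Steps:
(-21*(-5 + 7*8) + 47359)*(-6401 - 30306) = (-21*(-5 + 56) + 47359)*(-36707) = (-21*51 + 47359)*(-36707) = (-1071 + 47359)*(-36707) = 46288*(-36707) = -1699093616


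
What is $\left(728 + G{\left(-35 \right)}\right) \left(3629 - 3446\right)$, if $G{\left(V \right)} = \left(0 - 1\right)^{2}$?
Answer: $133407$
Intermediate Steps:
$G{\left(V \right)} = 1$ ($G{\left(V \right)} = \left(-1\right)^{2} = 1$)
$\left(728 + G{\left(-35 \right)}\right) \left(3629 - 3446\right) = \left(728 + 1\right) \left(3629 - 3446\right) = 729 \cdot 183 = 133407$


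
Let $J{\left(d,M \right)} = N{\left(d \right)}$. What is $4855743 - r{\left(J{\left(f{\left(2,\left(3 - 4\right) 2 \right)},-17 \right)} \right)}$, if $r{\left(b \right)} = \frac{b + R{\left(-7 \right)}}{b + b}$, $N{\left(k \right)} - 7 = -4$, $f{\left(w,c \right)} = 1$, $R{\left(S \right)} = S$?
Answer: $\frac{14567231}{3} \approx 4.8557 \cdot 10^{6}$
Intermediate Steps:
$N{\left(k \right)} = 3$ ($N{\left(k \right)} = 7 - 4 = 3$)
$J{\left(d,M \right)} = 3$
$r{\left(b \right)} = \frac{-7 + b}{2 b}$ ($r{\left(b \right)} = \frac{b - 7}{b + b} = \frac{-7 + b}{2 b}$)
$4855743 - r{\left(J{\left(f{\left(2,\left(3 - 4\right) 2 \right)},-17 \right)} \right)} = 4855743 - \frac{-7 + 3}{2 \cdot 3} = 4855743 - \frac{1}{2} \cdot \frac{1}{3} \left(-4\right) = 4855743 - - \frac{2}{3} = 4855743 + \frac{2}{3} = \frac{14567231}{3}$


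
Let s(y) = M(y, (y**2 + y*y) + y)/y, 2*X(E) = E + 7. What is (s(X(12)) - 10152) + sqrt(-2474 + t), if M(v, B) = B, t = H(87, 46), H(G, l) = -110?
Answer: -10132 + 2*I*sqrt(646) ≈ -10132.0 + 50.833*I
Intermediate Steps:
X(E) = 7/2 + E/2 (X(E) = (E + 7)/2 = (7 + E)/2 = 7/2 + E/2)
t = -110
s(y) = (y + 2*y**2)/y (s(y) = ((y**2 + y*y) + y)/y = ((y**2 + y**2) + y)/y = (2*y**2 + y)/y = (y + 2*y**2)/y)
(s(X(12)) - 10152) + sqrt(-2474 + t) = ((1 + 2*(7/2 + (1/2)*12)) - 10152) + sqrt(-2474 - 110) = ((1 + 2*(7/2 + 6)) - 10152) + sqrt(-2584) = ((1 + 2*(19/2)) - 10152) + 2*I*sqrt(646) = ((1 + 19) - 10152) + 2*I*sqrt(646) = (20 - 10152) + 2*I*sqrt(646) = -10132 + 2*I*sqrt(646)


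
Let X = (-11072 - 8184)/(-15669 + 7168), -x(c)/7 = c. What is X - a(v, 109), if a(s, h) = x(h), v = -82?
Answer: 6505519/8501 ≈ 765.27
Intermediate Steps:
x(c) = -7*c
X = 19256/8501 (X = -19256/(-8501) = -19256*(-1/8501) = 19256/8501 ≈ 2.2651)
a(s, h) = -7*h
X - a(v, 109) = 19256/8501 - (-7)*109 = 19256/8501 - 1*(-763) = 19256/8501 + 763 = 6505519/8501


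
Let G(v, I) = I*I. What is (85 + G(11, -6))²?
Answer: 14641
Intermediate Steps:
G(v, I) = I²
(85 + G(11, -6))² = (85 + (-6)²)² = (85 + 36)² = 121² = 14641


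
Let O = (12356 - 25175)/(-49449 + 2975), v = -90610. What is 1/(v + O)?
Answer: -46474/4210996321 ≈ -1.1036e-5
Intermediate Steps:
O = 12819/46474 (O = -12819/(-46474) = -12819*(-1/46474) = 12819/46474 ≈ 0.27583)
1/(v + O) = 1/(-90610 + 12819/46474) = 1/(-4210996321/46474) = -46474/4210996321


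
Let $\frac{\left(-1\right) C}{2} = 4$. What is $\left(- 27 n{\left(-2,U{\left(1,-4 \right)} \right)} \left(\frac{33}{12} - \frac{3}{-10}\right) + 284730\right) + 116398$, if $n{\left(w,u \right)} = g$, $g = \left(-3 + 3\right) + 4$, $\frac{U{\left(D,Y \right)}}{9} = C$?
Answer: $\frac{2003993}{5} \approx 4.008 \cdot 10^{5}$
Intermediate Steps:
$C = -8$ ($C = \left(-2\right) 4 = -8$)
$U{\left(D,Y \right)} = -72$ ($U{\left(D,Y \right)} = 9 \left(-8\right) = -72$)
$g = 4$ ($g = 0 + 4 = 4$)
$n{\left(w,u \right)} = 4$
$\left(- 27 n{\left(-2,U{\left(1,-4 \right)} \right)} \left(\frac{33}{12} - \frac{3}{-10}\right) + 284730\right) + 116398 = \left(\left(-27\right) 4 \left(\frac{33}{12} - \frac{3}{-10}\right) + 284730\right) + 116398 = \left(- 108 \left(33 \cdot \frac{1}{12} - - \frac{3}{10}\right) + 284730\right) + 116398 = \left(- 108 \left(\frac{11}{4} + \frac{3}{10}\right) + 284730\right) + 116398 = \left(\left(-108\right) \frac{61}{20} + 284730\right) + 116398 = \left(- \frac{1647}{5} + 284730\right) + 116398 = \frac{1422003}{5} + 116398 = \frac{2003993}{5}$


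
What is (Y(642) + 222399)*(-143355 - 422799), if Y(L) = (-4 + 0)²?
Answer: -125921141910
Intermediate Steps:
Y(L) = 16 (Y(L) = (-4)² = 16)
(Y(642) + 222399)*(-143355 - 422799) = (16 + 222399)*(-143355 - 422799) = 222415*(-566154) = -125921141910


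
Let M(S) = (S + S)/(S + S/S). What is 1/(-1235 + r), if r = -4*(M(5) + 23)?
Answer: -3/4001 ≈ -0.00074981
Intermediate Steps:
M(S) = 2*S/(1 + S) (M(S) = (2*S)/(S + 1) = (2*S)/(1 + S) = 2*S/(1 + S))
r = -296/3 (r = -4*(2*5/(1 + 5) + 23) = -4*(2*5/6 + 23) = -4*(2*5*(⅙) + 23) = -4*(5/3 + 23) = -4*74/3 = -296/3 ≈ -98.667)
1/(-1235 + r) = 1/(-1235 - 296/3) = 1/(-4001/3) = -3/4001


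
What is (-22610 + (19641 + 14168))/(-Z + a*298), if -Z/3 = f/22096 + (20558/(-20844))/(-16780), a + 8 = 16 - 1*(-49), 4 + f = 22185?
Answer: 1803120244713360/2735354135581883 ≈ 0.65919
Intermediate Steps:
f = 22181 (f = -4 + 22185 = 22181)
a = 57 (a = -8 + (16 - 1*(-49)) = -8 + (16 + 49) = -8 + 65 = 57)
Z = -484908266843/161007254640 (Z = -3*(22181/22096 + (20558/(-20844))/(-16780)) = -3*(22181*(1/22096) + (20558*(-1/20844))*(-1/16780)) = -3*(22181/22096 - 10279/10422*(-1/16780)) = -3*(22181/22096 + 10279/174881160) = -3*484908266843/483021763920 = -484908266843/161007254640 ≈ -3.0117)
(-22610 + (19641 + 14168))/(-Z + a*298) = (-22610 + (19641 + 14168))/(-1*(-484908266843/161007254640) + 57*298) = (-22610 + 33809)/(484908266843/161007254640 + 16986) = 11199/(2735354135581883/161007254640) = 11199*(161007254640/2735354135581883) = 1803120244713360/2735354135581883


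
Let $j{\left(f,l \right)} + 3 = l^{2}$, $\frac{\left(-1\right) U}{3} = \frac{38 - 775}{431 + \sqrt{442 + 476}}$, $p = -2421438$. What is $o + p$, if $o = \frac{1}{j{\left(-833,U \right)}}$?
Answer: $- \frac{3779387366645791921}{1560802892394} + \frac{702317517 \sqrt{102}}{1040535261596} \approx -2.4214 \cdot 10^{6}$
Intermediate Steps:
$U = \frac{2211}{431 + 3 \sqrt{102}}$ ($U = - 3 \frac{38 - 775}{431 + \sqrt{442 + 476}} = - 3 \left(- \frac{737}{431 + \sqrt{918}}\right) = - 3 \left(- \frac{737}{431 + 3 \sqrt{102}}\right) = \frac{2211}{431 + 3 \sqrt{102}} \approx 4.793$)
$j{\left(f,l \right)} = -3 + l^{2}$
$o = \frac{1}{-3 + \left(\frac{952941}{184843} - \frac{6633 \sqrt{102}}{184843}\right)^{2}} \approx 0.050068$
$o + p = \left(\frac{67506950651}{1560802892394} + \frac{702317517 \sqrt{102}}{1040535261596}\right) - 2421438 = - \frac{3779387366645791921}{1560802892394} + \frac{702317517 \sqrt{102}}{1040535261596}$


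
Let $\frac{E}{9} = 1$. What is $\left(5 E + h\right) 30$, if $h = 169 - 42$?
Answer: $5160$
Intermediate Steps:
$E = 9$ ($E = 9 \cdot 1 = 9$)
$h = 127$
$\left(5 E + h\right) 30 = \left(5 \cdot 9 + 127\right) 30 = \left(45 + 127\right) 30 = 172 \cdot 30 = 5160$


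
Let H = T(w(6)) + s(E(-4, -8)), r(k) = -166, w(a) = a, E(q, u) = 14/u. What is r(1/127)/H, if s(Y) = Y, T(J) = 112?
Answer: -664/441 ≈ -1.5057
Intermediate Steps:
H = 441/4 (H = 112 + 14/(-8) = 112 + 14*(-⅛) = 112 - 7/4 = 441/4 ≈ 110.25)
r(1/127)/H = -166/441/4 = -166*4/441 = -664/441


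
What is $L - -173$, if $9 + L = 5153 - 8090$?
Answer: $-2773$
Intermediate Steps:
$L = -2946$ ($L = -9 + \left(5153 - 8090\right) = -9 - 2937 = -2946$)
$L - -173 = -2946 - -173 = -2946 + \left(280 - 107\right) = -2946 + 173 = -2773$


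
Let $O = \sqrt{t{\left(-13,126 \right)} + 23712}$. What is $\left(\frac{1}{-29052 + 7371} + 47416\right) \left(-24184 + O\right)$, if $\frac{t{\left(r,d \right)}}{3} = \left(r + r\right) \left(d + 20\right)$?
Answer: $- \frac{24861787918280}{21681} + \frac{2056052590 \sqrt{3081}}{21681} \approx -1.1414 \cdot 10^{9}$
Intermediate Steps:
$t{\left(r,d \right)} = 6 r \left(20 + d\right)$ ($t{\left(r,d \right)} = 3 \left(r + r\right) \left(d + 20\right) = 3 \cdot 2 r \left(20 + d\right) = 6 r \left(20 + d\right)$)
$O = 2 \sqrt{3081}$ ($O = \sqrt{6 \left(-13\right) \left(20 + 126\right) + 23712} = \sqrt{6 \left(-13\right) 146 + 23712} = \sqrt{-11388 + 23712} = \sqrt{12324} = 2 \sqrt{3081} \approx 111.01$)
$\left(\frac{1}{-29052 + 7371} + 47416\right) \left(-24184 + O\right) = \left(\frac{1}{-29052 + 7371} + 47416\right) \left(-24184 + 2 \sqrt{3081}\right) = \left(\frac{1}{-21681} + 47416\right) \left(-24184 + 2 \sqrt{3081}\right) = \left(- \frac{1}{21681} + 47416\right) \left(-24184 + 2 \sqrt{3081}\right) = \frac{1028026295 \left(-24184 + 2 \sqrt{3081}\right)}{21681} = - \frac{24861787918280}{21681} + \frac{2056052590 \sqrt{3081}}{21681}$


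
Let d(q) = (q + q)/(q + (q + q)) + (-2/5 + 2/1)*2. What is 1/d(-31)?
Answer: 15/58 ≈ 0.25862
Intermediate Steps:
d(q) = 58/15 (d(q) = (2*q)/(q + 2*q) + (-2*⅕ + 2*1)*2 = (2*q)/((3*q)) + (-⅖ + 2)*2 = (2*q)*(1/(3*q)) + (8/5)*2 = ⅔ + 16/5 = 58/15)
1/d(-31) = 1/(58/15) = 15/58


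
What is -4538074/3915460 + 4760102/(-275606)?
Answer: -4972177349941/269781067190 ≈ -18.430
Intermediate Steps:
-4538074/3915460 + 4760102/(-275606) = -4538074*1/3915460 + 4760102*(-1/275606) = -2269037/1957730 - 2380051/137803 = -4972177349941/269781067190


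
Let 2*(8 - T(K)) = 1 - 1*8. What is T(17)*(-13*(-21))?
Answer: 6279/2 ≈ 3139.5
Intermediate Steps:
T(K) = 23/2 (T(K) = 8 - (1 - 1*8)/2 = 8 - (1 - 8)/2 = 8 - ½*(-7) = 8 + 7/2 = 23/2)
T(17)*(-13*(-21)) = 23*(-13*(-21))/2 = (23/2)*273 = 6279/2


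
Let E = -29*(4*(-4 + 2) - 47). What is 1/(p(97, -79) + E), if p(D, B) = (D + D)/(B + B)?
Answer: 79/125908 ≈ 0.00062744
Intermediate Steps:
p(D, B) = D/B (p(D, B) = (2*D)/((2*B)) = (2*D)*(1/(2*B)) = D/B)
E = 1595 (E = -29*(4*(-2) - 47) = -29*(-8 - 47) = -29*(-55) = 1595)
1/(p(97, -79) + E) = 1/(97/(-79) + 1595) = 1/(97*(-1/79) + 1595) = 1/(-97/79 + 1595) = 1/(125908/79) = 79/125908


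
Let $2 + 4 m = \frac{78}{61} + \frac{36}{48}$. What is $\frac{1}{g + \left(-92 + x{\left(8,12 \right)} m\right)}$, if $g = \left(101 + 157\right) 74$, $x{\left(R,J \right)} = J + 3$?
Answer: $\frac{976}{18544105} \approx 5.2631 \cdot 10^{-5}$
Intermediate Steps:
$x{\left(R,J \right)} = 3 + J$
$g = 19092$ ($g = 258 \cdot 74 = 19092$)
$m = \frac{7}{976}$ ($m = - \frac{1}{2} + \frac{\frac{78}{61} + \frac{36}{48}}{4} = - \frac{1}{2} + \frac{78 \cdot \frac{1}{61} + 36 \cdot \frac{1}{48}}{4} = - \frac{1}{2} + \frac{\frac{78}{61} + \frac{3}{4}}{4} = - \frac{1}{2} + \frac{1}{4} \cdot \frac{495}{244} = - \frac{1}{2} + \frac{495}{976} = \frac{7}{976} \approx 0.0071721$)
$\frac{1}{g + \left(-92 + x{\left(8,12 \right)} m\right)} = \frac{1}{19092 - \left(92 - \left(3 + 12\right) \frac{7}{976}\right)} = \frac{1}{19092 + \left(-92 + 15 \cdot \frac{7}{976}\right)} = \frac{1}{19092 + \left(-92 + \frac{105}{976}\right)} = \frac{1}{19092 - \frac{89687}{976}} = \frac{1}{\frac{18544105}{976}} = \frac{976}{18544105}$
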